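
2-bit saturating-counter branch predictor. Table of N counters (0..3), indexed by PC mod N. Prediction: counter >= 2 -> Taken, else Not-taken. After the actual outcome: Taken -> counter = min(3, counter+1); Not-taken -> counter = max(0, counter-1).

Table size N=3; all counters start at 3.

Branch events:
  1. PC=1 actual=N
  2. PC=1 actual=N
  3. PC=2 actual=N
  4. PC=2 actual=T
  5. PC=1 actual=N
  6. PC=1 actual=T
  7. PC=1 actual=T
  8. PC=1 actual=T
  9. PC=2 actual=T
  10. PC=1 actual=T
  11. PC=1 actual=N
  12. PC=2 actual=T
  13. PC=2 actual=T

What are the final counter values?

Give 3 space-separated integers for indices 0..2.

Ev 1: PC=1 idx=1 pred=T actual=N -> ctr[1]=2
Ev 2: PC=1 idx=1 pred=T actual=N -> ctr[1]=1
Ev 3: PC=2 idx=2 pred=T actual=N -> ctr[2]=2
Ev 4: PC=2 idx=2 pred=T actual=T -> ctr[2]=3
Ev 5: PC=1 idx=1 pred=N actual=N -> ctr[1]=0
Ev 6: PC=1 idx=1 pred=N actual=T -> ctr[1]=1
Ev 7: PC=1 idx=1 pred=N actual=T -> ctr[1]=2
Ev 8: PC=1 idx=1 pred=T actual=T -> ctr[1]=3
Ev 9: PC=2 idx=2 pred=T actual=T -> ctr[2]=3
Ev 10: PC=1 idx=1 pred=T actual=T -> ctr[1]=3
Ev 11: PC=1 idx=1 pred=T actual=N -> ctr[1]=2
Ev 12: PC=2 idx=2 pred=T actual=T -> ctr[2]=3
Ev 13: PC=2 idx=2 pred=T actual=T -> ctr[2]=3

Answer: 3 2 3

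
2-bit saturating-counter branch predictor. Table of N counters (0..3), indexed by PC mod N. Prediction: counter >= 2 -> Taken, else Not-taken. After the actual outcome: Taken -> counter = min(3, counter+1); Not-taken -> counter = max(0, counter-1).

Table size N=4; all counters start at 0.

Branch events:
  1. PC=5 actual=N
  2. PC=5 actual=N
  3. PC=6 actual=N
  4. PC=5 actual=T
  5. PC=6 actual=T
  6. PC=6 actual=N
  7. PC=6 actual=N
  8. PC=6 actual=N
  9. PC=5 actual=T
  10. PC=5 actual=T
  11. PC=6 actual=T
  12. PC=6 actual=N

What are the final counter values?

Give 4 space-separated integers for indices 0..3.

Ev 1: PC=5 idx=1 pred=N actual=N -> ctr[1]=0
Ev 2: PC=5 idx=1 pred=N actual=N -> ctr[1]=0
Ev 3: PC=6 idx=2 pred=N actual=N -> ctr[2]=0
Ev 4: PC=5 idx=1 pred=N actual=T -> ctr[1]=1
Ev 5: PC=6 idx=2 pred=N actual=T -> ctr[2]=1
Ev 6: PC=6 idx=2 pred=N actual=N -> ctr[2]=0
Ev 7: PC=6 idx=2 pred=N actual=N -> ctr[2]=0
Ev 8: PC=6 idx=2 pred=N actual=N -> ctr[2]=0
Ev 9: PC=5 idx=1 pred=N actual=T -> ctr[1]=2
Ev 10: PC=5 idx=1 pred=T actual=T -> ctr[1]=3
Ev 11: PC=6 idx=2 pred=N actual=T -> ctr[2]=1
Ev 12: PC=6 idx=2 pred=N actual=N -> ctr[2]=0

Answer: 0 3 0 0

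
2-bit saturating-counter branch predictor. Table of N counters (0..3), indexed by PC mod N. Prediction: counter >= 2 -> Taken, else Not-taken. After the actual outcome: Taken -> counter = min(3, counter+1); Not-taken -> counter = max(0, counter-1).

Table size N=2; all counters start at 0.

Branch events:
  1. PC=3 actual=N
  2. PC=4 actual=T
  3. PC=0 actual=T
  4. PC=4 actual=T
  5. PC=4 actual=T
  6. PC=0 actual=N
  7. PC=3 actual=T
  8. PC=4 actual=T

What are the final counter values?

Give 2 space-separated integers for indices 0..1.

Ev 1: PC=3 idx=1 pred=N actual=N -> ctr[1]=0
Ev 2: PC=4 idx=0 pred=N actual=T -> ctr[0]=1
Ev 3: PC=0 idx=0 pred=N actual=T -> ctr[0]=2
Ev 4: PC=4 idx=0 pred=T actual=T -> ctr[0]=3
Ev 5: PC=4 idx=0 pred=T actual=T -> ctr[0]=3
Ev 6: PC=0 idx=0 pred=T actual=N -> ctr[0]=2
Ev 7: PC=3 idx=1 pred=N actual=T -> ctr[1]=1
Ev 8: PC=4 idx=0 pred=T actual=T -> ctr[0]=3

Answer: 3 1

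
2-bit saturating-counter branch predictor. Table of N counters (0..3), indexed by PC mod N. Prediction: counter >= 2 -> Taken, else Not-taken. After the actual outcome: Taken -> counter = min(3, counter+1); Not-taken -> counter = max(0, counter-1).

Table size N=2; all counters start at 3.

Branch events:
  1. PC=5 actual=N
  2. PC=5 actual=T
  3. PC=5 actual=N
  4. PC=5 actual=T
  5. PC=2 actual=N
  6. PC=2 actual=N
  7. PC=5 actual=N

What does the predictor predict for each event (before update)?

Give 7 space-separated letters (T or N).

Answer: T T T T T T T

Derivation:
Ev 1: PC=5 idx=1 pred=T actual=N -> ctr[1]=2
Ev 2: PC=5 idx=1 pred=T actual=T -> ctr[1]=3
Ev 3: PC=5 idx=1 pred=T actual=N -> ctr[1]=2
Ev 4: PC=5 idx=1 pred=T actual=T -> ctr[1]=3
Ev 5: PC=2 idx=0 pred=T actual=N -> ctr[0]=2
Ev 6: PC=2 idx=0 pred=T actual=N -> ctr[0]=1
Ev 7: PC=5 idx=1 pred=T actual=N -> ctr[1]=2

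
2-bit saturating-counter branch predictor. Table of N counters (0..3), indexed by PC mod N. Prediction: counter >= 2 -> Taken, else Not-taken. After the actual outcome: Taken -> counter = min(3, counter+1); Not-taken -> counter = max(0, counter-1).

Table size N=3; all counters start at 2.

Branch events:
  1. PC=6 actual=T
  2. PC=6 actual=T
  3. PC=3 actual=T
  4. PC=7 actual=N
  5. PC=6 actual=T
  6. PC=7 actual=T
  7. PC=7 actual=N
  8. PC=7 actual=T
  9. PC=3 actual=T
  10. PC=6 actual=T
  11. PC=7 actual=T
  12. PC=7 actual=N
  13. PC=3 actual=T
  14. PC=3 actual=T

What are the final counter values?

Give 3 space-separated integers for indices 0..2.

Answer: 3 2 2

Derivation:
Ev 1: PC=6 idx=0 pred=T actual=T -> ctr[0]=3
Ev 2: PC=6 idx=0 pred=T actual=T -> ctr[0]=3
Ev 3: PC=3 idx=0 pred=T actual=T -> ctr[0]=3
Ev 4: PC=7 idx=1 pred=T actual=N -> ctr[1]=1
Ev 5: PC=6 idx=0 pred=T actual=T -> ctr[0]=3
Ev 6: PC=7 idx=1 pred=N actual=T -> ctr[1]=2
Ev 7: PC=7 idx=1 pred=T actual=N -> ctr[1]=1
Ev 8: PC=7 idx=1 pred=N actual=T -> ctr[1]=2
Ev 9: PC=3 idx=0 pred=T actual=T -> ctr[0]=3
Ev 10: PC=6 idx=0 pred=T actual=T -> ctr[0]=3
Ev 11: PC=7 idx=1 pred=T actual=T -> ctr[1]=3
Ev 12: PC=7 idx=1 pred=T actual=N -> ctr[1]=2
Ev 13: PC=3 idx=0 pred=T actual=T -> ctr[0]=3
Ev 14: PC=3 idx=0 pred=T actual=T -> ctr[0]=3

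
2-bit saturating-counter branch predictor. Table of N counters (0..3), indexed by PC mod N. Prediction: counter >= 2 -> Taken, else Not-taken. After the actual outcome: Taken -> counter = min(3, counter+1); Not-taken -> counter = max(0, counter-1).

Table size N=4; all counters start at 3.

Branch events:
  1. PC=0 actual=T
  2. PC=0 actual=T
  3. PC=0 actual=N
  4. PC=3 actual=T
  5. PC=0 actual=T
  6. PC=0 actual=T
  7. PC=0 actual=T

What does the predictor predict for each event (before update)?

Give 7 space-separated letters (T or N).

Ev 1: PC=0 idx=0 pred=T actual=T -> ctr[0]=3
Ev 2: PC=0 idx=0 pred=T actual=T -> ctr[0]=3
Ev 3: PC=0 idx=0 pred=T actual=N -> ctr[0]=2
Ev 4: PC=3 idx=3 pred=T actual=T -> ctr[3]=3
Ev 5: PC=0 idx=0 pred=T actual=T -> ctr[0]=3
Ev 6: PC=0 idx=0 pred=T actual=T -> ctr[0]=3
Ev 7: PC=0 idx=0 pred=T actual=T -> ctr[0]=3

Answer: T T T T T T T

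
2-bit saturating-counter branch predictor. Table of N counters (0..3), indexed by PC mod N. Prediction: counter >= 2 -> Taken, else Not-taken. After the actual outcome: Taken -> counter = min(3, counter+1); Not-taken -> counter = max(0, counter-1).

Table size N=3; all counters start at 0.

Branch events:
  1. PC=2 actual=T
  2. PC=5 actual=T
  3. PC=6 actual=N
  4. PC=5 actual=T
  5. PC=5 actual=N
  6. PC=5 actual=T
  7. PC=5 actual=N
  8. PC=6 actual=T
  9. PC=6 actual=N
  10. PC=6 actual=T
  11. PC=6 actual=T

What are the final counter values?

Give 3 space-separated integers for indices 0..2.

Answer: 2 0 2

Derivation:
Ev 1: PC=2 idx=2 pred=N actual=T -> ctr[2]=1
Ev 2: PC=5 idx=2 pred=N actual=T -> ctr[2]=2
Ev 3: PC=6 idx=0 pred=N actual=N -> ctr[0]=0
Ev 4: PC=5 idx=2 pred=T actual=T -> ctr[2]=3
Ev 5: PC=5 idx=2 pred=T actual=N -> ctr[2]=2
Ev 6: PC=5 idx=2 pred=T actual=T -> ctr[2]=3
Ev 7: PC=5 idx=2 pred=T actual=N -> ctr[2]=2
Ev 8: PC=6 idx=0 pred=N actual=T -> ctr[0]=1
Ev 9: PC=6 idx=0 pred=N actual=N -> ctr[0]=0
Ev 10: PC=6 idx=0 pred=N actual=T -> ctr[0]=1
Ev 11: PC=6 idx=0 pred=N actual=T -> ctr[0]=2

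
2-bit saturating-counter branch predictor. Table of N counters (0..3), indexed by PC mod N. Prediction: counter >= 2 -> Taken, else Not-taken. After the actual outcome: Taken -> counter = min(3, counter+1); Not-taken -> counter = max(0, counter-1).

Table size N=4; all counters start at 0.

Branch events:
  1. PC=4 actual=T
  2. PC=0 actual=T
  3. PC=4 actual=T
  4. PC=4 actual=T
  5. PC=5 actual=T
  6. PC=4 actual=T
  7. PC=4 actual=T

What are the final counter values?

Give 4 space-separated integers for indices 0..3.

Answer: 3 1 0 0

Derivation:
Ev 1: PC=4 idx=0 pred=N actual=T -> ctr[0]=1
Ev 2: PC=0 idx=0 pred=N actual=T -> ctr[0]=2
Ev 3: PC=4 idx=0 pred=T actual=T -> ctr[0]=3
Ev 4: PC=4 idx=0 pred=T actual=T -> ctr[0]=3
Ev 5: PC=5 idx=1 pred=N actual=T -> ctr[1]=1
Ev 6: PC=4 idx=0 pred=T actual=T -> ctr[0]=3
Ev 7: PC=4 idx=0 pred=T actual=T -> ctr[0]=3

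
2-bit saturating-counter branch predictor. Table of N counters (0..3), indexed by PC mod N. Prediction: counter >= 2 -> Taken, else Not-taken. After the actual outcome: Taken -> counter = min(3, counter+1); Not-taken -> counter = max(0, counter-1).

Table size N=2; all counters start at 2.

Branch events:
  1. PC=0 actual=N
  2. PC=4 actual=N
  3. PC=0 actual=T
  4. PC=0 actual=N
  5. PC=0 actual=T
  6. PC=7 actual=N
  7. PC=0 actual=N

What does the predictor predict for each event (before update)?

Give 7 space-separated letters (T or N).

Answer: T N N N N T N

Derivation:
Ev 1: PC=0 idx=0 pred=T actual=N -> ctr[0]=1
Ev 2: PC=4 idx=0 pred=N actual=N -> ctr[0]=0
Ev 3: PC=0 idx=0 pred=N actual=T -> ctr[0]=1
Ev 4: PC=0 idx=0 pred=N actual=N -> ctr[0]=0
Ev 5: PC=0 idx=0 pred=N actual=T -> ctr[0]=1
Ev 6: PC=7 idx=1 pred=T actual=N -> ctr[1]=1
Ev 7: PC=0 idx=0 pred=N actual=N -> ctr[0]=0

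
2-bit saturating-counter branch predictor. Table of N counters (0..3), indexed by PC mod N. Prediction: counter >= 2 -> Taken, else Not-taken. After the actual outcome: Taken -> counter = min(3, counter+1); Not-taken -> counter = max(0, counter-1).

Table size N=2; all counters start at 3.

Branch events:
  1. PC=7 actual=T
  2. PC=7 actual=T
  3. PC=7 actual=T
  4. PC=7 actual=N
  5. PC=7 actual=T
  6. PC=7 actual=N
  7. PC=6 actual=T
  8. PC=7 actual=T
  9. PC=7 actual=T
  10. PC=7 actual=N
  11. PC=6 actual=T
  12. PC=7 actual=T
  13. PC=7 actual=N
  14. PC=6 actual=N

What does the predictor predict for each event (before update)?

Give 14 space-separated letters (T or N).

Answer: T T T T T T T T T T T T T T

Derivation:
Ev 1: PC=7 idx=1 pred=T actual=T -> ctr[1]=3
Ev 2: PC=7 idx=1 pred=T actual=T -> ctr[1]=3
Ev 3: PC=7 idx=1 pred=T actual=T -> ctr[1]=3
Ev 4: PC=7 idx=1 pred=T actual=N -> ctr[1]=2
Ev 5: PC=7 idx=1 pred=T actual=T -> ctr[1]=3
Ev 6: PC=7 idx=1 pred=T actual=N -> ctr[1]=2
Ev 7: PC=6 idx=0 pred=T actual=T -> ctr[0]=3
Ev 8: PC=7 idx=1 pred=T actual=T -> ctr[1]=3
Ev 9: PC=7 idx=1 pred=T actual=T -> ctr[1]=3
Ev 10: PC=7 idx=1 pred=T actual=N -> ctr[1]=2
Ev 11: PC=6 idx=0 pred=T actual=T -> ctr[0]=3
Ev 12: PC=7 idx=1 pred=T actual=T -> ctr[1]=3
Ev 13: PC=7 idx=1 pred=T actual=N -> ctr[1]=2
Ev 14: PC=6 idx=0 pred=T actual=N -> ctr[0]=2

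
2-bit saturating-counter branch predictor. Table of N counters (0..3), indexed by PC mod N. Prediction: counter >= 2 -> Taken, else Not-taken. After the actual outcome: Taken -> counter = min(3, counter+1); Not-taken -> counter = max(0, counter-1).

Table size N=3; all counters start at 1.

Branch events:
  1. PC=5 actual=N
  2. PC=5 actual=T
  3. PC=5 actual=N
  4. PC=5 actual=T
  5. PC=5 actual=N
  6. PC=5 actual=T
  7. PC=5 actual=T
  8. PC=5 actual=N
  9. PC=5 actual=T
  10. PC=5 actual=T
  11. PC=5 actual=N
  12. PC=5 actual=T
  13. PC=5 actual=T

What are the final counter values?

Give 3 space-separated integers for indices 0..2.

Ev 1: PC=5 idx=2 pred=N actual=N -> ctr[2]=0
Ev 2: PC=5 idx=2 pred=N actual=T -> ctr[2]=1
Ev 3: PC=5 idx=2 pred=N actual=N -> ctr[2]=0
Ev 4: PC=5 idx=2 pred=N actual=T -> ctr[2]=1
Ev 5: PC=5 idx=2 pred=N actual=N -> ctr[2]=0
Ev 6: PC=5 idx=2 pred=N actual=T -> ctr[2]=1
Ev 7: PC=5 idx=2 pred=N actual=T -> ctr[2]=2
Ev 8: PC=5 idx=2 pred=T actual=N -> ctr[2]=1
Ev 9: PC=5 idx=2 pred=N actual=T -> ctr[2]=2
Ev 10: PC=5 idx=2 pred=T actual=T -> ctr[2]=3
Ev 11: PC=5 idx=2 pred=T actual=N -> ctr[2]=2
Ev 12: PC=5 idx=2 pred=T actual=T -> ctr[2]=3
Ev 13: PC=5 idx=2 pred=T actual=T -> ctr[2]=3

Answer: 1 1 3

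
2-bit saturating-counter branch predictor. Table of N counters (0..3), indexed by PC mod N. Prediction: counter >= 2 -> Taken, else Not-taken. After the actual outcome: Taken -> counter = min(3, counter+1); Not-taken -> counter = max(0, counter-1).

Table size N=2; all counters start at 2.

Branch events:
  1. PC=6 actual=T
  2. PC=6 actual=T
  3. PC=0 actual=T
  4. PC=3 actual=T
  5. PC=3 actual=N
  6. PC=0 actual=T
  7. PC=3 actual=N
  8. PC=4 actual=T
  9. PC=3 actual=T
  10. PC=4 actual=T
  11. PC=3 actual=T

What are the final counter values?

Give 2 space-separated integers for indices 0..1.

Answer: 3 3

Derivation:
Ev 1: PC=6 idx=0 pred=T actual=T -> ctr[0]=3
Ev 2: PC=6 idx=0 pred=T actual=T -> ctr[0]=3
Ev 3: PC=0 idx=0 pred=T actual=T -> ctr[0]=3
Ev 4: PC=3 idx=1 pred=T actual=T -> ctr[1]=3
Ev 5: PC=3 idx=1 pred=T actual=N -> ctr[1]=2
Ev 6: PC=0 idx=0 pred=T actual=T -> ctr[0]=3
Ev 7: PC=3 idx=1 pred=T actual=N -> ctr[1]=1
Ev 8: PC=4 idx=0 pred=T actual=T -> ctr[0]=3
Ev 9: PC=3 idx=1 pred=N actual=T -> ctr[1]=2
Ev 10: PC=4 idx=0 pred=T actual=T -> ctr[0]=3
Ev 11: PC=3 idx=1 pred=T actual=T -> ctr[1]=3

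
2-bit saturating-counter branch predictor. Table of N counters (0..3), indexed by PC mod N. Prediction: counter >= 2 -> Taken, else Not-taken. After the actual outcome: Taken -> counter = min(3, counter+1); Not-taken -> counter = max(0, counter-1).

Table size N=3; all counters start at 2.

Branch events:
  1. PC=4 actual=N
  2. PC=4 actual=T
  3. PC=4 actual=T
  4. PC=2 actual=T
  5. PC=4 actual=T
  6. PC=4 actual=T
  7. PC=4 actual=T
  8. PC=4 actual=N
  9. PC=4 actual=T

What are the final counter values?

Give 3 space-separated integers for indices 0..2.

Answer: 2 3 3

Derivation:
Ev 1: PC=4 idx=1 pred=T actual=N -> ctr[1]=1
Ev 2: PC=4 idx=1 pred=N actual=T -> ctr[1]=2
Ev 3: PC=4 idx=1 pred=T actual=T -> ctr[1]=3
Ev 4: PC=2 idx=2 pred=T actual=T -> ctr[2]=3
Ev 5: PC=4 idx=1 pred=T actual=T -> ctr[1]=3
Ev 6: PC=4 idx=1 pred=T actual=T -> ctr[1]=3
Ev 7: PC=4 idx=1 pred=T actual=T -> ctr[1]=3
Ev 8: PC=4 idx=1 pred=T actual=N -> ctr[1]=2
Ev 9: PC=4 idx=1 pred=T actual=T -> ctr[1]=3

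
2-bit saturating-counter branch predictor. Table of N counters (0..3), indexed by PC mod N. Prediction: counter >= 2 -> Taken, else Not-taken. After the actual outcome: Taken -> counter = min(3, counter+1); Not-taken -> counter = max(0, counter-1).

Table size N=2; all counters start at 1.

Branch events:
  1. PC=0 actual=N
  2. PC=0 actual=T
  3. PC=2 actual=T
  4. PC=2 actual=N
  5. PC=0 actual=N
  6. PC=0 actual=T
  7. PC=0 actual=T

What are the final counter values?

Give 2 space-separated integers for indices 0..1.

Answer: 2 1

Derivation:
Ev 1: PC=0 idx=0 pred=N actual=N -> ctr[0]=0
Ev 2: PC=0 idx=0 pred=N actual=T -> ctr[0]=1
Ev 3: PC=2 idx=0 pred=N actual=T -> ctr[0]=2
Ev 4: PC=2 idx=0 pred=T actual=N -> ctr[0]=1
Ev 5: PC=0 idx=0 pred=N actual=N -> ctr[0]=0
Ev 6: PC=0 idx=0 pred=N actual=T -> ctr[0]=1
Ev 7: PC=0 idx=0 pred=N actual=T -> ctr[0]=2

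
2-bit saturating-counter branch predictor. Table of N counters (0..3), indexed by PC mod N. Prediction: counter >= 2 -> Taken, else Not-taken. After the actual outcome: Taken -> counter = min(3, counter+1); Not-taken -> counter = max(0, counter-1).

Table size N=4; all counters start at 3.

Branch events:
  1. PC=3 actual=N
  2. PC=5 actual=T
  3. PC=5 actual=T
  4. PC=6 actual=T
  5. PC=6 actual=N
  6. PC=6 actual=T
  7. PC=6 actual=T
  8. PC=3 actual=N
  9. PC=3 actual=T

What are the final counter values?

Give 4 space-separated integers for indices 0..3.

Ev 1: PC=3 idx=3 pred=T actual=N -> ctr[3]=2
Ev 2: PC=5 idx=1 pred=T actual=T -> ctr[1]=3
Ev 3: PC=5 idx=1 pred=T actual=T -> ctr[1]=3
Ev 4: PC=6 idx=2 pred=T actual=T -> ctr[2]=3
Ev 5: PC=6 idx=2 pred=T actual=N -> ctr[2]=2
Ev 6: PC=6 idx=2 pred=T actual=T -> ctr[2]=3
Ev 7: PC=6 idx=2 pred=T actual=T -> ctr[2]=3
Ev 8: PC=3 idx=3 pred=T actual=N -> ctr[3]=1
Ev 9: PC=3 idx=3 pred=N actual=T -> ctr[3]=2

Answer: 3 3 3 2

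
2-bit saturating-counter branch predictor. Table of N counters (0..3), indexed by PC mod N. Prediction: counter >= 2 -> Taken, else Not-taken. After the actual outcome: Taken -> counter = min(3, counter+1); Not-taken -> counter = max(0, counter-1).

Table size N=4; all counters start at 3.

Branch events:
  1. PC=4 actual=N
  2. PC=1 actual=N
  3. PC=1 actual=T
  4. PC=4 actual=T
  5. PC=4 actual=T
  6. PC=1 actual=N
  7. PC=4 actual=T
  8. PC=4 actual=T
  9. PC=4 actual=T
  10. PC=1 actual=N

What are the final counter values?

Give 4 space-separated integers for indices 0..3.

Answer: 3 1 3 3

Derivation:
Ev 1: PC=4 idx=0 pred=T actual=N -> ctr[0]=2
Ev 2: PC=1 idx=1 pred=T actual=N -> ctr[1]=2
Ev 3: PC=1 idx=1 pred=T actual=T -> ctr[1]=3
Ev 4: PC=4 idx=0 pred=T actual=T -> ctr[0]=3
Ev 5: PC=4 idx=0 pred=T actual=T -> ctr[0]=3
Ev 6: PC=1 idx=1 pred=T actual=N -> ctr[1]=2
Ev 7: PC=4 idx=0 pred=T actual=T -> ctr[0]=3
Ev 8: PC=4 idx=0 pred=T actual=T -> ctr[0]=3
Ev 9: PC=4 idx=0 pred=T actual=T -> ctr[0]=3
Ev 10: PC=1 idx=1 pred=T actual=N -> ctr[1]=1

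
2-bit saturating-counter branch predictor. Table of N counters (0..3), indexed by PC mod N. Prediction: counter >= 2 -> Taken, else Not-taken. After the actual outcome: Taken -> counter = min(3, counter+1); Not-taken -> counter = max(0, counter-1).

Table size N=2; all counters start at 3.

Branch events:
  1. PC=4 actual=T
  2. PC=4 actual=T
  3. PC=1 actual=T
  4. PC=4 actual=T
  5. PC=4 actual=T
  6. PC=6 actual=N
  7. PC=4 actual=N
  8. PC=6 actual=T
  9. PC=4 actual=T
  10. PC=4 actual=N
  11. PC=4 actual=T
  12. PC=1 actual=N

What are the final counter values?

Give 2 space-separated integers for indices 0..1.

Answer: 3 2

Derivation:
Ev 1: PC=4 idx=0 pred=T actual=T -> ctr[0]=3
Ev 2: PC=4 idx=0 pred=T actual=T -> ctr[0]=3
Ev 3: PC=1 idx=1 pred=T actual=T -> ctr[1]=3
Ev 4: PC=4 idx=0 pred=T actual=T -> ctr[0]=3
Ev 5: PC=4 idx=0 pred=T actual=T -> ctr[0]=3
Ev 6: PC=6 idx=0 pred=T actual=N -> ctr[0]=2
Ev 7: PC=4 idx=0 pred=T actual=N -> ctr[0]=1
Ev 8: PC=6 idx=0 pred=N actual=T -> ctr[0]=2
Ev 9: PC=4 idx=0 pred=T actual=T -> ctr[0]=3
Ev 10: PC=4 idx=0 pred=T actual=N -> ctr[0]=2
Ev 11: PC=4 idx=0 pred=T actual=T -> ctr[0]=3
Ev 12: PC=1 idx=1 pred=T actual=N -> ctr[1]=2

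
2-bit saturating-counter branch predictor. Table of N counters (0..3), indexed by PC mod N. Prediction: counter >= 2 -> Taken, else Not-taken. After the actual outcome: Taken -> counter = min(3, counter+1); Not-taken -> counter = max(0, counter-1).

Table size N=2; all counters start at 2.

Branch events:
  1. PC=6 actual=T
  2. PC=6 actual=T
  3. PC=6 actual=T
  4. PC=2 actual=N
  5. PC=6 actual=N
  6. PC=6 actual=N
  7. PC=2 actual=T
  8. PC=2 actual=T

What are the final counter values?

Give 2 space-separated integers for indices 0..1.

Answer: 2 2

Derivation:
Ev 1: PC=6 idx=0 pred=T actual=T -> ctr[0]=3
Ev 2: PC=6 idx=0 pred=T actual=T -> ctr[0]=3
Ev 3: PC=6 idx=0 pred=T actual=T -> ctr[0]=3
Ev 4: PC=2 idx=0 pred=T actual=N -> ctr[0]=2
Ev 5: PC=6 idx=0 pred=T actual=N -> ctr[0]=1
Ev 6: PC=6 idx=0 pred=N actual=N -> ctr[0]=0
Ev 7: PC=2 idx=0 pred=N actual=T -> ctr[0]=1
Ev 8: PC=2 idx=0 pred=N actual=T -> ctr[0]=2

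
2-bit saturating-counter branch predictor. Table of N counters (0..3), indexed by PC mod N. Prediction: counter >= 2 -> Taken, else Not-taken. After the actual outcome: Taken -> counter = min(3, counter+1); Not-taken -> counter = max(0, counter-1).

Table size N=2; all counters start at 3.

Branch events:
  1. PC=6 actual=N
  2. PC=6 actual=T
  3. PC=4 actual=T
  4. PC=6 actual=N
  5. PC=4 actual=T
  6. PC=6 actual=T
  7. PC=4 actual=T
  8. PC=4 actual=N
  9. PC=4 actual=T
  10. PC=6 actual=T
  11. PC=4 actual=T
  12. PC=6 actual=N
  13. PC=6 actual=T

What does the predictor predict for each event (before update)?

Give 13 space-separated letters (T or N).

Answer: T T T T T T T T T T T T T

Derivation:
Ev 1: PC=6 idx=0 pred=T actual=N -> ctr[0]=2
Ev 2: PC=6 idx=0 pred=T actual=T -> ctr[0]=3
Ev 3: PC=4 idx=0 pred=T actual=T -> ctr[0]=3
Ev 4: PC=6 idx=0 pred=T actual=N -> ctr[0]=2
Ev 5: PC=4 idx=0 pred=T actual=T -> ctr[0]=3
Ev 6: PC=6 idx=0 pred=T actual=T -> ctr[0]=3
Ev 7: PC=4 idx=0 pred=T actual=T -> ctr[0]=3
Ev 8: PC=4 idx=0 pred=T actual=N -> ctr[0]=2
Ev 9: PC=4 idx=0 pred=T actual=T -> ctr[0]=3
Ev 10: PC=6 idx=0 pred=T actual=T -> ctr[0]=3
Ev 11: PC=4 idx=0 pred=T actual=T -> ctr[0]=3
Ev 12: PC=6 idx=0 pred=T actual=N -> ctr[0]=2
Ev 13: PC=6 idx=0 pred=T actual=T -> ctr[0]=3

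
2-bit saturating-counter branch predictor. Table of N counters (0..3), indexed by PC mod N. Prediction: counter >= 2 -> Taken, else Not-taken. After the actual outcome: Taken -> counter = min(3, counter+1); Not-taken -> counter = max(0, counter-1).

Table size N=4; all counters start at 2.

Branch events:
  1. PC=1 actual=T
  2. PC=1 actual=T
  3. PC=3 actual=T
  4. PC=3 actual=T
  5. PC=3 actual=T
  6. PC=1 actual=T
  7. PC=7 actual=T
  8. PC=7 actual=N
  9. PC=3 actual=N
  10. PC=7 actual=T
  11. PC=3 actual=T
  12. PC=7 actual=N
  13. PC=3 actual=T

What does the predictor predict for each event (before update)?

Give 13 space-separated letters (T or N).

Ev 1: PC=1 idx=1 pred=T actual=T -> ctr[1]=3
Ev 2: PC=1 idx=1 pred=T actual=T -> ctr[1]=3
Ev 3: PC=3 idx=3 pred=T actual=T -> ctr[3]=3
Ev 4: PC=3 idx=3 pred=T actual=T -> ctr[3]=3
Ev 5: PC=3 idx=3 pred=T actual=T -> ctr[3]=3
Ev 6: PC=1 idx=1 pred=T actual=T -> ctr[1]=3
Ev 7: PC=7 idx=3 pred=T actual=T -> ctr[3]=3
Ev 8: PC=7 idx=3 pred=T actual=N -> ctr[3]=2
Ev 9: PC=3 idx=3 pred=T actual=N -> ctr[3]=1
Ev 10: PC=7 idx=3 pred=N actual=T -> ctr[3]=2
Ev 11: PC=3 idx=3 pred=T actual=T -> ctr[3]=3
Ev 12: PC=7 idx=3 pred=T actual=N -> ctr[3]=2
Ev 13: PC=3 idx=3 pred=T actual=T -> ctr[3]=3

Answer: T T T T T T T T T N T T T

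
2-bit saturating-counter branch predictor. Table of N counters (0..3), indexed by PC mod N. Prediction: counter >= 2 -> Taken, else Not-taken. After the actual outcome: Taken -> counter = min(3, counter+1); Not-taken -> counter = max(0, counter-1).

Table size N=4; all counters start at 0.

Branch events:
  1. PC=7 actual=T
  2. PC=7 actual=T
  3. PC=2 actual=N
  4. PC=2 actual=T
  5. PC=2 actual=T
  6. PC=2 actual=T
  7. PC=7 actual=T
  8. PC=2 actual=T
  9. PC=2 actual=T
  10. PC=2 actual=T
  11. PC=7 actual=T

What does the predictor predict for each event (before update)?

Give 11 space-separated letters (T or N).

Answer: N N N N N T T T T T T

Derivation:
Ev 1: PC=7 idx=3 pred=N actual=T -> ctr[3]=1
Ev 2: PC=7 idx=3 pred=N actual=T -> ctr[3]=2
Ev 3: PC=2 idx=2 pred=N actual=N -> ctr[2]=0
Ev 4: PC=2 idx=2 pred=N actual=T -> ctr[2]=1
Ev 5: PC=2 idx=2 pred=N actual=T -> ctr[2]=2
Ev 6: PC=2 idx=2 pred=T actual=T -> ctr[2]=3
Ev 7: PC=7 idx=3 pred=T actual=T -> ctr[3]=3
Ev 8: PC=2 idx=2 pred=T actual=T -> ctr[2]=3
Ev 9: PC=2 idx=2 pred=T actual=T -> ctr[2]=3
Ev 10: PC=2 idx=2 pred=T actual=T -> ctr[2]=3
Ev 11: PC=7 idx=3 pred=T actual=T -> ctr[3]=3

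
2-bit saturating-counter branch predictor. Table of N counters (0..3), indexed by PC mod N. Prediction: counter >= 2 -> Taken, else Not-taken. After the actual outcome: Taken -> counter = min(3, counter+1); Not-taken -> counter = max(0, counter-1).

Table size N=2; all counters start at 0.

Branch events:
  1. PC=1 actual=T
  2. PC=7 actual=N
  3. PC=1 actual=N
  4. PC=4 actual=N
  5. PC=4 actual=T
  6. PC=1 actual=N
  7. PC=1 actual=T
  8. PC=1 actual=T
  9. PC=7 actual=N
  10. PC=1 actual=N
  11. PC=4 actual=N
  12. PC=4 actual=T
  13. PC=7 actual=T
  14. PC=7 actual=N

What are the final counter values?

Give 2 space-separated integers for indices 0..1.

Answer: 1 0

Derivation:
Ev 1: PC=1 idx=1 pred=N actual=T -> ctr[1]=1
Ev 2: PC=7 idx=1 pred=N actual=N -> ctr[1]=0
Ev 3: PC=1 idx=1 pred=N actual=N -> ctr[1]=0
Ev 4: PC=4 idx=0 pred=N actual=N -> ctr[0]=0
Ev 5: PC=4 idx=0 pred=N actual=T -> ctr[0]=1
Ev 6: PC=1 idx=1 pred=N actual=N -> ctr[1]=0
Ev 7: PC=1 idx=1 pred=N actual=T -> ctr[1]=1
Ev 8: PC=1 idx=1 pred=N actual=T -> ctr[1]=2
Ev 9: PC=7 idx=1 pred=T actual=N -> ctr[1]=1
Ev 10: PC=1 idx=1 pred=N actual=N -> ctr[1]=0
Ev 11: PC=4 idx=0 pred=N actual=N -> ctr[0]=0
Ev 12: PC=4 idx=0 pred=N actual=T -> ctr[0]=1
Ev 13: PC=7 idx=1 pred=N actual=T -> ctr[1]=1
Ev 14: PC=7 idx=1 pred=N actual=N -> ctr[1]=0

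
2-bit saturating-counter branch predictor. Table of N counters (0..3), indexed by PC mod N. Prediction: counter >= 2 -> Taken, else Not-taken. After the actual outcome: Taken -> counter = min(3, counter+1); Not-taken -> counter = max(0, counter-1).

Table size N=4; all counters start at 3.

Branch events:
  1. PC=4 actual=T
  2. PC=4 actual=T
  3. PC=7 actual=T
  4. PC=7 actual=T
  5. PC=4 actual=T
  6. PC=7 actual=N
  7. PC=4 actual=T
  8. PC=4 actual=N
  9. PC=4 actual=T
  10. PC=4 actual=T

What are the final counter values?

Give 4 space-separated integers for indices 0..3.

Ev 1: PC=4 idx=0 pred=T actual=T -> ctr[0]=3
Ev 2: PC=4 idx=0 pred=T actual=T -> ctr[0]=3
Ev 3: PC=7 idx=3 pred=T actual=T -> ctr[3]=3
Ev 4: PC=7 idx=3 pred=T actual=T -> ctr[3]=3
Ev 5: PC=4 idx=0 pred=T actual=T -> ctr[0]=3
Ev 6: PC=7 idx=3 pred=T actual=N -> ctr[3]=2
Ev 7: PC=4 idx=0 pred=T actual=T -> ctr[0]=3
Ev 8: PC=4 idx=0 pred=T actual=N -> ctr[0]=2
Ev 9: PC=4 idx=0 pred=T actual=T -> ctr[0]=3
Ev 10: PC=4 idx=0 pred=T actual=T -> ctr[0]=3

Answer: 3 3 3 2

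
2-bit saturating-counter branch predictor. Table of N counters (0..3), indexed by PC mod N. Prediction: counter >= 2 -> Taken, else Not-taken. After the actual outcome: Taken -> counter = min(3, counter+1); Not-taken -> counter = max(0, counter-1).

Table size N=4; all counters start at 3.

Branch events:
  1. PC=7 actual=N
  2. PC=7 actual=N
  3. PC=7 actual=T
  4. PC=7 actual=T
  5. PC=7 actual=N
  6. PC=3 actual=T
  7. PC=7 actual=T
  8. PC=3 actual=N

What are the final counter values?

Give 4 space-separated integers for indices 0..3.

Answer: 3 3 3 2

Derivation:
Ev 1: PC=7 idx=3 pred=T actual=N -> ctr[3]=2
Ev 2: PC=7 idx=3 pred=T actual=N -> ctr[3]=1
Ev 3: PC=7 idx=3 pred=N actual=T -> ctr[3]=2
Ev 4: PC=7 idx=3 pred=T actual=T -> ctr[3]=3
Ev 5: PC=7 idx=3 pred=T actual=N -> ctr[3]=2
Ev 6: PC=3 idx=3 pred=T actual=T -> ctr[3]=3
Ev 7: PC=7 idx=3 pred=T actual=T -> ctr[3]=3
Ev 8: PC=3 idx=3 pred=T actual=N -> ctr[3]=2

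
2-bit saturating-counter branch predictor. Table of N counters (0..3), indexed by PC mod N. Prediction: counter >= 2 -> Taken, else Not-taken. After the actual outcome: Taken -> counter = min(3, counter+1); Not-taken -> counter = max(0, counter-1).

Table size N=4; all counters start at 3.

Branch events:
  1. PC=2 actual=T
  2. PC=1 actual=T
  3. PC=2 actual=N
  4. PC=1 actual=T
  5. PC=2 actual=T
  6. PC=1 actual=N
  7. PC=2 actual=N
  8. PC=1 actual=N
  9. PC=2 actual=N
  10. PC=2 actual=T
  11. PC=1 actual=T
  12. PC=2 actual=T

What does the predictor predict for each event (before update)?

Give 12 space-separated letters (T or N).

Answer: T T T T T T T T T N N T

Derivation:
Ev 1: PC=2 idx=2 pred=T actual=T -> ctr[2]=3
Ev 2: PC=1 idx=1 pred=T actual=T -> ctr[1]=3
Ev 3: PC=2 idx=2 pred=T actual=N -> ctr[2]=2
Ev 4: PC=1 idx=1 pred=T actual=T -> ctr[1]=3
Ev 5: PC=2 idx=2 pred=T actual=T -> ctr[2]=3
Ev 6: PC=1 idx=1 pred=T actual=N -> ctr[1]=2
Ev 7: PC=2 idx=2 pred=T actual=N -> ctr[2]=2
Ev 8: PC=1 idx=1 pred=T actual=N -> ctr[1]=1
Ev 9: PC=2 idx=2 pred=T actual=N -> ctr[2]=1
Ev 10: PC=2 idx=2 pred=N actual=T -> ctr[2]=2
Ev 11: PC=1 idx=1 pred=N actual=T -> ctr[1]=2
Ev 12: PC=2 idx=2 pred=T actual=T -> ctr[2]=3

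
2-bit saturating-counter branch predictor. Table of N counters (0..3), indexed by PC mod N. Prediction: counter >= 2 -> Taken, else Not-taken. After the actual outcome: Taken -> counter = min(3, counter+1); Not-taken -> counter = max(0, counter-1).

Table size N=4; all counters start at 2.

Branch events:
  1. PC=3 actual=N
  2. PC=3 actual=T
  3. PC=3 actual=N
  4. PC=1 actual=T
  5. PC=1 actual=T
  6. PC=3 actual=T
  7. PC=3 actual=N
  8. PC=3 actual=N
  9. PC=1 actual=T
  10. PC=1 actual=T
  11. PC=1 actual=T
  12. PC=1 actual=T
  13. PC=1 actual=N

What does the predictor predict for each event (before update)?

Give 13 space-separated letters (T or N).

Ev 1: PC=3 idx=3 pred=T actual=N -> ctr[3]=1
Ev 2: PC=3 idx=3 pred=N actual=T -> ctr[3]=2
Ev 3: PC=3 idx=3 pred=T actual=N -> ctr[3]=1
Ev 4: PC=1 idx=1 pred=T actual=T -> ctr[1]=3
Ev 5: PC=1 idx=1 pred=T actual=T -> ctr[1]=3
Ev 6: PC=3 idx=3 pred=N actual=T -> ctr[3]=2
Ev 7: PC=3 idx=3 pred=T actual=N -> ctr[3]=1
Ev 8: PC=3 idx=3 pred=N actual=N -> ctr[3]=0
Ev 9: PC=1 idx=1 pred=T actual=T -> ctr[1]=3
Ev 10: PC=1 idx=1 pred=T actual=T -> ctr[1]=3
Ev 11: PC=1 idx=1 pred=T actual=T -> ctr[1]=3
Ev 12: PC=1 idx=1 pred=T actual=T -> ctr[1]=3
Ev 13: PC=1 idx=1 pred=T actual=N -> ctr[1]=2

Answer: T N T T T N T N T T T T T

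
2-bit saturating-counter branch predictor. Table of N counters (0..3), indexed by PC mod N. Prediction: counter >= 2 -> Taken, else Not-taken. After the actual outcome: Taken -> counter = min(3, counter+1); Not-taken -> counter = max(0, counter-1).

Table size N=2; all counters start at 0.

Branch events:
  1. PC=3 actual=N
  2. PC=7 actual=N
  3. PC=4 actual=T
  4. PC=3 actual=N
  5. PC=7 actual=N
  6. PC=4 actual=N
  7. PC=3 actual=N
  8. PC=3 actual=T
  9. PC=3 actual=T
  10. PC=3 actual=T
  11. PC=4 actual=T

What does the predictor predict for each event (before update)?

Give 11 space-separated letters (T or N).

Answer: N N N N N N N N N T N

Derivation:
Ev 1: PC=3 idx=1 pred=N actual=N -> ctr[1]=0
Ev 2: PC=7 idx=1 pred=N actual=N -> ctr[1]=0
Ev 3: PC=4 idx=0 pred=N actual=T -> ctr[0]=1
Ev 4: PC=3 idx=1 pred=N actual=N -> ctr[1]=0
Ev 5: PC=7 idx=1 pred=N actual=N -> ctr[1]=0
Ev 6: PC=4 idx=0 pred=N actual=N -> ctr[0]=0
Ev 7: PC=3 idx=1 pred=N actual=N -> ctr[1]=0
Ev 8: PC=3 idx=1 pred=N actual=T -> ctr[1]=1
Ev 9: PC=3 idx=1 pred=N actual=T -> ctr[1]=2
Ev 10: PC=3 idx=1 pred=T actual=T -> ctr[1]=3
Ev 11: PC=4 idx=0 pred=N actual=T -> ctr[0]=1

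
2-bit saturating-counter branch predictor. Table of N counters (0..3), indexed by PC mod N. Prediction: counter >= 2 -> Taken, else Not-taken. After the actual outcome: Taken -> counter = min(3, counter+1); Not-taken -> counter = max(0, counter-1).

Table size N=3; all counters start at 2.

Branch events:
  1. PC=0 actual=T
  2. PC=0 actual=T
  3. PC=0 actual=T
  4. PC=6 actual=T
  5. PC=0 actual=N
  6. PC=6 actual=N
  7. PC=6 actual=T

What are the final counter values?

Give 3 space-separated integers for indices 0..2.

Answer: 2 2 2

Derivation:
Ev 1: PC=0 idx=0 pred=T actual=T -> ctr[0]=3
Ev 2: PC=0 idx=0 pred=T actual=T -> ctr[0]=3
Ev 3: PC=0 idx=0 pred=T actual=T -> ctr[0]=3
Ev 4: PC=6 idx=0 pred=T actual=T -> ctr[0]=3
Ev 5: PC=0 idx=0 pred=T actual=N -> ctr[0]=2
Ev 6: PC=6 idx=0 pred=T actual=N -> ctr[0]=1
Ev 7: PC=6 idx=0 pred=N actual=T -> ctr[0]=2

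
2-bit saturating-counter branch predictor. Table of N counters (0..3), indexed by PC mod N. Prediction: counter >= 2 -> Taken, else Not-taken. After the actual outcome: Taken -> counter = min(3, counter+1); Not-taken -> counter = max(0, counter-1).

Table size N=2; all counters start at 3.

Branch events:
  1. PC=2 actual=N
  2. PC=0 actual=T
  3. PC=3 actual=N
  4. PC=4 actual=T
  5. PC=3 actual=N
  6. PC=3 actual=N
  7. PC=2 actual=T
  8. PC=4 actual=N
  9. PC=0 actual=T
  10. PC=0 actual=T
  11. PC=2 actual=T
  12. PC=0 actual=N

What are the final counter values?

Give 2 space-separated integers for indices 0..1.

Answer: 2 0

Derivation:
Ev 1: PC=2 idx=0 pred=T actual=N -> ctr[0]=2
Ev 2: PC=0 idx=0 pred=T actual=T -> ctr[0]=3
Ev 3: PC=3 idx=1 pred=T actual=N -> ctr[1]=2
Ev 4: PC=4 idx=0 pred=T actual=T -> ctr[0]=3
Ev 5: PC=3 idx=1 pred=T actual=N -> ctr[1]=1
Ev 6: PC=3 idx=1 pred=N actual=N -> ctr[1]=0
Ev 7: PC=2 idx=0 pred=T actual=T -> ctr[0]=3
Ev 8: PC=4 idx=0 pred=T actual=N -> ctr[0]=2
Ev 9: PC=0 idx=0 pred=T actual=T -> ctr[0]=3
Ev 10: PC=0 idx=0 pred=T actual=T -> ctr[0]=3
Ev 11: PC=2 idx=0 pred=T actual=T -> ctr[0]=3
Ev 12: PC=0 idx=0 pred=T actual=N -> ctr[0]=2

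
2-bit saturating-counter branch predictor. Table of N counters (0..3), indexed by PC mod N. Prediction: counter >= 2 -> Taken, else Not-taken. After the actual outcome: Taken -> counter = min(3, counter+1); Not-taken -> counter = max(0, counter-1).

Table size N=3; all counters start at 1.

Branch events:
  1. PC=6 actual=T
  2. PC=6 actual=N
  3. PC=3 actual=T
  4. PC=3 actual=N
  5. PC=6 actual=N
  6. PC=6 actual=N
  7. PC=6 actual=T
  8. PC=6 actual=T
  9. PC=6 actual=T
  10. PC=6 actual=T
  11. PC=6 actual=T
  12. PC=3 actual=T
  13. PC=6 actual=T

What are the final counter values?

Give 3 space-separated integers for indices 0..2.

Ev 1: PC=6 idx=0 pred=N actual=T -> ctr[0]=2
Ev 2: PC=6 idx=0 pred=T actual=N -> ctr[0]=1
Ev 3: PC=3 idx=0 pred=N actual=T -> ctr[0]=2
Ev 4: PC=3 idx=0 pred=T actual=N -> ctr[0]=1
Ev 5: PC=6 idx=0 pred=N actual=N -> ctr[0]=0
Ev 6: PC=6 idx=0 pred=N actual=N -> ctr[0]=0
Ev 7: PC=6 idx=0 pred=N actual=T -> ctr[0]=1
Ev 8: PC=6 idx=0 pred=N actual=T -> ctr[0]=2
Ev 9: PC=6 idx=0 pred=T actual=T -> ctr[0]=3
Ev 10: PC=6 idx=0 pred=T actual=T -> ctr[0]=3
Ev 11: PC=6 idx=0 pred=T actual=T -> ctr[0]=3
Ev 12: PC=3 idx=0 pred=T actual=T -> ctr[0]=3
Ev 13: PC=6 idx=0 pred=T actual=T -> ctr[0]=3

Answer: 3 1 1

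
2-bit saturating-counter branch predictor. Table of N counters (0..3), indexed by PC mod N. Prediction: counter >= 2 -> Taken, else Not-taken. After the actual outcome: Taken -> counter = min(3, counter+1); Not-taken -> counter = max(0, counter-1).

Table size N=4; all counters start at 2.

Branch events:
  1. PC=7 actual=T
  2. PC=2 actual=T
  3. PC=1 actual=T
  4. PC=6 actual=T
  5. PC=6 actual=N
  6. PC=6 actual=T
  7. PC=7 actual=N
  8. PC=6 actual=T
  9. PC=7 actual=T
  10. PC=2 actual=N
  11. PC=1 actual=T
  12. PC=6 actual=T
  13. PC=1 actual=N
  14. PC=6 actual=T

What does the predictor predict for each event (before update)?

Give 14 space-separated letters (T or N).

Ev 1: PC=7 idx=3 pred=T actual=T -> ctr[3]=3
Ev 2: PC=2 idx=2 pred=T actual=T -> ctr[2]=3
Ev 3: PC=1 idx=1 pred=T actual=T -> ctr[1]=3
Ev 4: PC=6 idx=2 pred=T actual=T -> ctr[2]=3
Ev 5: PC=6 idx=2 pred=T actual=N -> ctr[2]=2
Ev 6: PC=6 idx=2 pred=T actual=T -> ctr[2]=3
Ev 7: PC=7 idx=3 pred=T actual=N -> ctr[3]=2
Ev 8: PC=6 idx=2 pred=T actual=T -> ctr[2]=3
Ev 9: PC=7 idx=3 pred=T actual=T -> ctr[3]=3
Ev 10: PC=2 idx=2 pred=T actual=N -> ctr[2]=2
Ev 11: PC=1 idx=1 pred=T actual=T -> ctr[1]=3
Ev 12: PC=6 idx=2 pred=T actual=T -> ctr[2]=3
Ev 13: PC=1 idx=1 pred=T actual=N -> ctr[1]=2
Ev 14: PC=6 idx=2 pred=T actual=T -> ctr[2]=3

Answer: T T T T T T T T T T T T T T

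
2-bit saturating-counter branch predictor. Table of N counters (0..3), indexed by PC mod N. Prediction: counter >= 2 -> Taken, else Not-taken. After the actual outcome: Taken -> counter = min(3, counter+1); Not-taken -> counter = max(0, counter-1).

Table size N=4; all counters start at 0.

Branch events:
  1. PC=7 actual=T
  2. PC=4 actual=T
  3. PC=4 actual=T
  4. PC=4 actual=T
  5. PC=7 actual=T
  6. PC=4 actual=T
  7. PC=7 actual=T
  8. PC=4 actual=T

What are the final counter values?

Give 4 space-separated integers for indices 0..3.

Answer: 3 0 0 3

Derivation:
Ev 1: PC=7 idx=3 pred=N actual=T -> ctr[3]=1
Ev 2: PC=4 idx=0 pred=N actual=T -> ctr[0]=1
Ev 3: PC=4 idx=0 pred=N actual=T -> ctr[0]=2
Ev 4: PC=4 idx=0 pred=T actual=T -> ctr[0]=3
Ev 5: PC=7 idx=3 pred=N actual=T -> ctr[3]=2
Ev 6: PC=4 idx=0 pred=T actual=T -> ctr[0]=3
Ev 7: PC=7 idx=3 pred=T actual=T -> ctr[3]=3
Ev 8: PC=4 idx=0 pred=T actual=T -> ctr[0]=3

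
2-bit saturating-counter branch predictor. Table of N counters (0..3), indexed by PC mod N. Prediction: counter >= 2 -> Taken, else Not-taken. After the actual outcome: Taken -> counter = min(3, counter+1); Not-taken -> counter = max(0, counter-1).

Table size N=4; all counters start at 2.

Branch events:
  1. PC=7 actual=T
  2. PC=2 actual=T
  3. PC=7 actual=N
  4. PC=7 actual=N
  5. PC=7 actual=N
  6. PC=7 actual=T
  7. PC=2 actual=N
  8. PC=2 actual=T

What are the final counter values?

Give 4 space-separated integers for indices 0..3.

Answer: 2 2 3 1

Derivation:
Ev 1: PC=7 idx=3 pred=T actual=T -> ctr[3]=3
Ev 2: PC=2 idx=2 pred=T actual=T -> ctr[2]=3
Ev 3: PC=7 idx=3 pred=T actual=N -> ctr[3]=2
Ev 4: PC=7 idx=3 pred=T actual=N -> ctr[3]=1
Ev 5: PC=7 idx=3 pred=N actual=N -> ctr[3]=0
Ev 6: PC=7 idx=3 pred=N actual=T -> ctr[3]=1
Ev 7: PC=2 idx=2 pred=T actual=N -> ctr[2]=2
Ev 8: PC=2 idx=2 pred=T actual=T -> ctr[2]=3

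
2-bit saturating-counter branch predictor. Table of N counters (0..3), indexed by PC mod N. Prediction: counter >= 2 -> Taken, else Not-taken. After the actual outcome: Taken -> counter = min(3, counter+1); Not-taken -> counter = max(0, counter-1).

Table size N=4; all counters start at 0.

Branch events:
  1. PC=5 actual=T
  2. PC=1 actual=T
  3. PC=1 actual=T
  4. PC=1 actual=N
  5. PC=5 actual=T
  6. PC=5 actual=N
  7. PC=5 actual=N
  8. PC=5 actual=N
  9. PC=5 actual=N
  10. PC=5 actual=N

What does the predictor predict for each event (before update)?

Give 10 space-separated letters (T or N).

Answer: N N T T T T T N N N

Derivation:
Ev 1: PC=5 idx=1 pred=N actual=T -> ctr[1]=1
Ev 2: PC=1 idx=1 pred=N actual=T -> ctr[1]=2
Ev 3: PC=1 idx=1 pred=T actual=T -> ctr[1]=3
Ev 4: PC=1 idx=1 pred=T actual=N -> ctr[1]=2
Ev 5: PC=5 idx=1 pred=T actual=T -> ctr[1]=3
Ev 6: PC=5 idx=1 pred=T actual=N -> ctr[1]=2
Ev 7: PC=5 idx=1 pred=T actual=N -> ctr[1]=1
Ev 8: PC=5 idx=1 pred=N actual=N -> ctr[1]=0
Ev 9: PC=5 idx=1 pred=N actual=N -> ctr[1]=0
Ev 10: PC=5 idx=1 pred=N actual=N -> ctr[1]=0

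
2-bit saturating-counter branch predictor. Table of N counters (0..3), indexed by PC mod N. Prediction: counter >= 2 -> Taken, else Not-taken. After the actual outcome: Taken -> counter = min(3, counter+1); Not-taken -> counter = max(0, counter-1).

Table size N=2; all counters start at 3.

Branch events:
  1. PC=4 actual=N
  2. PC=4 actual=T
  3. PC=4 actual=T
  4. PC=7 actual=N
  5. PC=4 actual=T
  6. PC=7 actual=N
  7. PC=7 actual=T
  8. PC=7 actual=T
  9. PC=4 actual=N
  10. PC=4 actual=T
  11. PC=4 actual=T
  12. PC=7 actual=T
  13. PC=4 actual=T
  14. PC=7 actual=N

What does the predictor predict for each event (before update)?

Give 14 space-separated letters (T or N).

Answer: T T T T T T N T T T T T T T

Derivation:
Ev 1: PC=4 idx=0 pred=T actual=N -> ctr[0]=2
Ev 2: PC=4 idx=0 pred=T actual=T -> ctr[0]=3
Ev 3: PC=4 idx=0 pred=T actual=T -> ctr[0]=3
Ev 4: PC=7 idx=1 pred=T actual=N -> ctr[1]=2
Ev 5: PC=4 idx=0 pred=T actual=T -> ctr[0]=3
Ev 6: PC=7 idx=1 pred=T actual=N -> ctr[1]=1
Ev 7: PC=7 idx=1 pred=N actual=T -> ctr[1]=2
Ev 8: PC=7 idx=1 pred=T actual=T -> ctr[1]=3
Ev 9: PC=4 idx=0 pred=T actual=N -> ctr[0]=2
Ev 10: PC=4 idx=0 pred=T actual=T -> ctr[0]=3
Ev 11: PC=4 idx=0 pred=T actual=T -> ctr[0]=3
Ev 12: PC=7 idx=1 pred=T actual=T -> ctr[1]=3
Ev 13: PC=4 idx=0 pred=T actual=T -> ctr[0]=3
Ev 14: PC=7 idx=1 pred=T actual=N -> ctr[1]=2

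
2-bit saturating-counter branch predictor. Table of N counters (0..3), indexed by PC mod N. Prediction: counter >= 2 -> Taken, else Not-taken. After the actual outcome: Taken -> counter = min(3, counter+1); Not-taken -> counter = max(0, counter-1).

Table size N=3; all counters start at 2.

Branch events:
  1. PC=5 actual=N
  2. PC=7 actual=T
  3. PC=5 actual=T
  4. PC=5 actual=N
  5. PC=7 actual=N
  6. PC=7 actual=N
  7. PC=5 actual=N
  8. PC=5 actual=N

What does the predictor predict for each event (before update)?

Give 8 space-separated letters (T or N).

Ev 1: PC=5 idx=2 pred=T actual=N -> ctr[2]=1
Ev 2: PC=7 idx=1 pred=T actual=T -> ctr[1]=3
Ev 3: PC=5 idx=2 pred=N actual=T -> ctr[2]=2
Ev 4: PC=5 idx=2 pred=T actual=N -> ctr[2]=1
Ev 5: PC=7 idx=1 pred=T actual=N -> ctr[1]=2
Ev 6: PC=7 idx=1 pred=T actual=N -> ctr[1]=1
Ev 7: PC=5 idx=2 pred=N actual=N -> ctr[2]=0
Ev 8: PC=5 idx=2 pred=N actual=N -> ctr[2]=0

Answer: T T N T T T N N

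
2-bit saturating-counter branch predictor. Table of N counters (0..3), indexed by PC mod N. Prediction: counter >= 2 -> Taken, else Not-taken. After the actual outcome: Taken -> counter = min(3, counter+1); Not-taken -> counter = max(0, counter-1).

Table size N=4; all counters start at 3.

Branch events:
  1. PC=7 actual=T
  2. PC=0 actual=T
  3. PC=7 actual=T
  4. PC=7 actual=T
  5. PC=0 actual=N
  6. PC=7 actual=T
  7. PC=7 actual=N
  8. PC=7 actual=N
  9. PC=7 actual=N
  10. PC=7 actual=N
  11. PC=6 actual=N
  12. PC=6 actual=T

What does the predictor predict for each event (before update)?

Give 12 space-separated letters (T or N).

Ev 1: PC=7 idx=3 pred=T actual=T -> ctr[3]=3
Ev 2: PC=0 idx=0 pred=T actual=T -> ctr[0]=3
Ev 3: PC=7 idx=3 pred=T actual=T -> ctr[3]=3
Ev 4: PC=7 idx=3 pred=T actual=T -> ctr[3]=3
Ev 5: PC=0 idx=0 pred=T actual=N -> ctr[0]=2
Ev 6: PC=7 idx=3 pred=T actual=T -> ctr[3]=3
Ev 7: PC=7 idx=3 pred=T actual=N -> ctr[3]=2
Ev 8: PC=7 idx=3 pred=T actual=N -> ctr[3]=1
Ev 9: PC=7 idx=3 pred=N actual=N -> ctr[3]=0
Ev 10: PC=7 idx=3 pred=N actual=N -> ctr[3]=0
Ev 11: PC=6 idx=2 pred=T actual=N -> ctr[2]=2
Ev 12: PC=6 idx=2 pred=T actual=T -> ctr[2]=3

Answer: T T T T T T T T N N T T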